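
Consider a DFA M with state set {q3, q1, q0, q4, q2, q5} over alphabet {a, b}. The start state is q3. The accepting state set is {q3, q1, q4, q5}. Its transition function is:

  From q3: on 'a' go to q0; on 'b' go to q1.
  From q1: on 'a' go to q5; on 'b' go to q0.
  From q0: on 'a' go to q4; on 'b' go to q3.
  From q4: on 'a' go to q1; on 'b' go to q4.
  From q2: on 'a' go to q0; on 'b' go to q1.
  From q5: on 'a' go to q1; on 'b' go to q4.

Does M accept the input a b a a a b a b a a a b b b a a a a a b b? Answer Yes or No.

Yes

start at q3
read 'a': q3 → q0
read 'b': q0 → q3
read 'a': q3 → q0
read 'a': q0 → q4
read 'a': q4 → q1
read 'b': q1 → q0
read 'a': q0 → q4
read 'b': q4 → q4
read 'a': q4 → q1
read 'a': q1 → q5
read 'a': q5 → q1
read 'b': q1 → q0
read 'b': q0 → q3
read 'b': q3 → q1
read 'a': q1 → q5
read 'a': q5 → q1
read 'a': q1 → q5
read 'a': q5 → q1
read 'a': q1 → q5
read 'b': q5 → q4
read 'b': q4 → q4
End state q4 is accepting.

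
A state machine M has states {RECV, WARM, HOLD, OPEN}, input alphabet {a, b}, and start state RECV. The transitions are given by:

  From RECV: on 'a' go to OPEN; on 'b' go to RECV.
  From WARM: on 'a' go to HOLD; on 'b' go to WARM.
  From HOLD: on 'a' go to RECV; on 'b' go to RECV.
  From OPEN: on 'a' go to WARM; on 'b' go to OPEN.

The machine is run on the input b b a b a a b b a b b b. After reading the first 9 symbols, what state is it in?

Trace: RECV -b-> RECV -b-> RECV -a-> OPEN -b-> OPEN -a-> WARM -a-> HOLD -b-> RECV -b-> RECV -a-> OPEN
After 9 symbols: OPEN.

OPEN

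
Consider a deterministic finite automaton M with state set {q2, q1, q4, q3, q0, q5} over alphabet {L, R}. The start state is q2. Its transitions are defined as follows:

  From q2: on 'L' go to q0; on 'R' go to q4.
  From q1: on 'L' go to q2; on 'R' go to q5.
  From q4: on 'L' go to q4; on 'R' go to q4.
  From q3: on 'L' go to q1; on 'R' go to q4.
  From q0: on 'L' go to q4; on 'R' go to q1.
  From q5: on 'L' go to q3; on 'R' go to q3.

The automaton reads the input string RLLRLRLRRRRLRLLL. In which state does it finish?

start at q2
read 'R': q2 → q4
read 'L': q4 → q4
read 'L': q4 → q4
read 'R': q4 → q4
read 'L': q4 → q4
read 'R': q4 → q4
read 'L': q4 → q4
read 'R': q4 → q4
read 'R': q4 → q4
read 'R': q4 → q4
read 'R': q4 → q4
read 'L': q4 → q4
read 'R': q4 → q4
read 'L': q4 → q4
read 'L': q4 → q4
read 'L': q4 → q4

q4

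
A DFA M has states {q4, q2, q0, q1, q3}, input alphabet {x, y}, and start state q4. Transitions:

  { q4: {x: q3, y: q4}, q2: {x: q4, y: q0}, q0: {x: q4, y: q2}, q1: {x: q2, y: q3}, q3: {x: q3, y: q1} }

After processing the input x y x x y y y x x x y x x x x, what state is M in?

q3

q4 → q3 → q1 → q2 → q4 → q4 → q4 → q4 → q3 → q3 → q3 → q1 → q2 → q4 → q3 → q3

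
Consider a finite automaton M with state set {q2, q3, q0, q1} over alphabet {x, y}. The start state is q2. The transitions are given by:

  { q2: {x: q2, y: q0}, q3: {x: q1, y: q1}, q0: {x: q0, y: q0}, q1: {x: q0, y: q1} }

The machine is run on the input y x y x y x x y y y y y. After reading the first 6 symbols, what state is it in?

q0

q2 → q0 → q0 → q0 → q0 → q0 → q0
After 6 symbols: q0.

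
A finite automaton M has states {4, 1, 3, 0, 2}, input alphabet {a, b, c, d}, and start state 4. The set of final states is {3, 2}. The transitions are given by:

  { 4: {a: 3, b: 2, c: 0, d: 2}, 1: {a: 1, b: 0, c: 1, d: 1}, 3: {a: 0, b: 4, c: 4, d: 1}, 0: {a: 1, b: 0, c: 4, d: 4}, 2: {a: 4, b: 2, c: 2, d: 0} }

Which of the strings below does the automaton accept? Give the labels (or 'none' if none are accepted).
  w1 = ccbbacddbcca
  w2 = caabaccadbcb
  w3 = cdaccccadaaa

w1:
  start at 4
  read 'c': 4 → 0
  read 'c': 0 → 4
  read 'b': 4 → 2
  read 'b': 2 → 2
  read 'a': 2 → 4
  read 'c': 4 → 0
  read 'd': 0 → 4
  read 'd': 4 → 2
  read 'b': 2 → 2
  read 'c': 2 → 2
  read 'c': 2 → 2
  read 'a': 2 → 4
  end 4, rejected
w2:
  start at 4
  read 'c': 4 → 0
  read 'a': 0 → 1
  read 'a': 1 → 1
  read 'b': 1 → 0
  read 'a': 0 → 1
  read 'c': 1 → 1
  read 'c': 1 → 1
  read 'a': 1 → 1
  read 'd': 1 → 1
  read 'b': 1 → 0
  read 'c': 0 → 4
  read 'b': 4 → 2
  end 2, accepted
w3:
  start at 4
  read 'c': 4 → 0
  read 'd': 0 → 4
  read 'a': 4 → 3
  read 'c': 3 → 4
  read 'c': 4 → 0
  read 'c': 0 → 4
  read 'c': 4 → 0
  read 'a': 0 → 1
  read 'd': 1 → 1
  read 'a': 1 → 1
  read 'a': 1 → 1
  read 'a': 1 → 1
  end 1, rejected

w2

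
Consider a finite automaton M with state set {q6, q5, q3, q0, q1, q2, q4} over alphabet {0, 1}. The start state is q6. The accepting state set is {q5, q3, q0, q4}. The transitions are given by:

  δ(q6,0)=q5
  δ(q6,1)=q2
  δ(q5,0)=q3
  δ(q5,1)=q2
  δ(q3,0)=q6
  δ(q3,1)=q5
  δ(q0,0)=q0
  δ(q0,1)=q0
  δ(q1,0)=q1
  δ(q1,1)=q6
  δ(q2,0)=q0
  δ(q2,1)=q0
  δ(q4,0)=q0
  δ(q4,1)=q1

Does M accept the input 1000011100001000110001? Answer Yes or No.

start at q6
read '1': q6 → q2
read '0': q2 → q0
read '0': q0 → q0
read '0': q0 → q0
read '0': q0 → q0
read '1': q0 → q0
read '1': q0 → q0
read '1': q0 → q0
read '0': q0 → q0
read '0': q0 → q0
read '0': q0 → q0
read '0': q0 → q0
read '1': q0 → q0
read '0': q0 → q0
read '0': q0 → q0
read '0': q0 → q0
read '1': q0 → q0
read '1': q0 → q0
read '0': q0 → q0
read '0': q0 → q0
read '0': q0 → q0
read '1': q0 → q0
End state q0 is accepting.

Yes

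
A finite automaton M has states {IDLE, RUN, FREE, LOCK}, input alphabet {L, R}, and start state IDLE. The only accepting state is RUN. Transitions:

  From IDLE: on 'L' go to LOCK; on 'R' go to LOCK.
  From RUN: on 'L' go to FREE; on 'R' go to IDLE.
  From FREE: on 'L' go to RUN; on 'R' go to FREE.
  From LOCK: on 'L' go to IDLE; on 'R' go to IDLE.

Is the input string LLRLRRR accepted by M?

No

start at IDLE
read 'L': IDLE → LOCK
read 'L': LOCK → IDLE
read 'R': IDLE → LOCK
read 'L': LOCK → IDLE
read 'R': IDLE → LOCK
read 'R': LOCK → IDLE
read 'R': IDLE → LOCK
End state LOCK is not accepting.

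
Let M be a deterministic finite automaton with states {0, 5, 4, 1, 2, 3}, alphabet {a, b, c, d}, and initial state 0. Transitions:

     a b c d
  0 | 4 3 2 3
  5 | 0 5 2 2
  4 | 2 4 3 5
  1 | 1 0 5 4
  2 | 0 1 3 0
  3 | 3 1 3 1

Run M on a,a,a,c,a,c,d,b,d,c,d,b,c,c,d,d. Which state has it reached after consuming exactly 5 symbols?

start at 0
read 'a': 0 → 4
read 'a': 4 → 2
read 'a': 2 → 0
read 'c': 0 → 2
read 'a': 2 → 0
After 5 symbols: 0.

0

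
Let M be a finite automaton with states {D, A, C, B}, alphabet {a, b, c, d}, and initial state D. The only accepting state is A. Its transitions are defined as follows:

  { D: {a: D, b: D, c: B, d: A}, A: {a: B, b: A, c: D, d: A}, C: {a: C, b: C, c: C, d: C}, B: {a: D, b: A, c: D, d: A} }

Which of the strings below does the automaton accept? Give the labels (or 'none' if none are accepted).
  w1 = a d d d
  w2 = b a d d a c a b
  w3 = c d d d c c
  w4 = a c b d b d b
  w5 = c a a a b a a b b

w1: D → D → A → A → A  → end A, accepted
w2: D → D → D → A → A → B → D → D → D  → end D, rejected
w3: D → B → A → A → A → D → B  → end B, rejected
w4: D → D → B → A → A → A → A → A  → end A, accepted
w5: D → B → D → D → D → D → D → D → D → D  → end D, rejected

w1, w4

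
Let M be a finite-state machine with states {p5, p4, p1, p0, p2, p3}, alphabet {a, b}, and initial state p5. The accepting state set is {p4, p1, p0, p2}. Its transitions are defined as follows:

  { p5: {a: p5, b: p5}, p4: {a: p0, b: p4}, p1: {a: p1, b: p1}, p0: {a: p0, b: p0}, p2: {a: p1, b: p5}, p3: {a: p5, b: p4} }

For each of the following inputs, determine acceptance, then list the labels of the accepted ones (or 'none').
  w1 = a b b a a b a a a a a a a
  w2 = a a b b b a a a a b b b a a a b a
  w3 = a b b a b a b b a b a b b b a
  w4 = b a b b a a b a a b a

w1: p5 → p5 → p5 → p5 → p5 → p5 → p5 → p5 → p5 → p5 → p5 → p5 → p5 → p5  → end p5, rejected
w2: p5 → p5 → p5 → p5 → p5 → p5 → p5 → p5 → p5 → p5 → p5 → p5 → p5 → p5 → p5 → p5 → p5 → p5  → end p5, rejected
w3: p5 → p5 → p5 → p5 → p5 → p5 → p5 → p5 → p5 → p5 → p5 → p5 → p5 → p5 → p5 → p5  → end p5, rejected
w4: p5 → p5 → p5 → p5 → p5 → p5 → p5 → p5 → p5 → p5 → p5 → p5  → end p5, rejected

none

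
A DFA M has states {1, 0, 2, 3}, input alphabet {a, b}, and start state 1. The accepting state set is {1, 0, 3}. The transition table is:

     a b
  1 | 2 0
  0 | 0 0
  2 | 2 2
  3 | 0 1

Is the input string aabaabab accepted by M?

start at 1
read 'a': 1 → 2
read 'a': 2 → 2
read 'b': 2 → 2
read 'a': 2 → 2
read 'a': 2 → 2
read 'b': 2 → 2
read 'a': 2 → 2
read 'b': 2 → 2
End state 2 is not accepting.

No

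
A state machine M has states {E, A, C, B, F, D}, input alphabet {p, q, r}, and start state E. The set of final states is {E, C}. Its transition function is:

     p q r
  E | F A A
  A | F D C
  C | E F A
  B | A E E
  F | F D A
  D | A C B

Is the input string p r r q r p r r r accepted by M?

No

Trace: E -p-> F -r-> A -r-> C -q-> F -r-> A -p-> F -r-> A -r-> C -r-> A
End state A is not accepting.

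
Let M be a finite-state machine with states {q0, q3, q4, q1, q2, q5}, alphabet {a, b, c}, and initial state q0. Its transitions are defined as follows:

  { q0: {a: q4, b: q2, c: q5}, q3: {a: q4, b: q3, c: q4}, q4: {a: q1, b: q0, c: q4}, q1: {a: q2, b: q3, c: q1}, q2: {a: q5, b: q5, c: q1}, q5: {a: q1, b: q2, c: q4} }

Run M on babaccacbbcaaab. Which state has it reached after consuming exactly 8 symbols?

q1

start at q0
read 'b': q0 → q2
read 'a': q2 → q5
read 'b': q5 → q2
read 'a': q2 → q5
read 'c': q5 → q4
read 'c': q4 → q4
read 'a': q4 → q1
read 'c': q1 → q1
After 8 symbols: q1.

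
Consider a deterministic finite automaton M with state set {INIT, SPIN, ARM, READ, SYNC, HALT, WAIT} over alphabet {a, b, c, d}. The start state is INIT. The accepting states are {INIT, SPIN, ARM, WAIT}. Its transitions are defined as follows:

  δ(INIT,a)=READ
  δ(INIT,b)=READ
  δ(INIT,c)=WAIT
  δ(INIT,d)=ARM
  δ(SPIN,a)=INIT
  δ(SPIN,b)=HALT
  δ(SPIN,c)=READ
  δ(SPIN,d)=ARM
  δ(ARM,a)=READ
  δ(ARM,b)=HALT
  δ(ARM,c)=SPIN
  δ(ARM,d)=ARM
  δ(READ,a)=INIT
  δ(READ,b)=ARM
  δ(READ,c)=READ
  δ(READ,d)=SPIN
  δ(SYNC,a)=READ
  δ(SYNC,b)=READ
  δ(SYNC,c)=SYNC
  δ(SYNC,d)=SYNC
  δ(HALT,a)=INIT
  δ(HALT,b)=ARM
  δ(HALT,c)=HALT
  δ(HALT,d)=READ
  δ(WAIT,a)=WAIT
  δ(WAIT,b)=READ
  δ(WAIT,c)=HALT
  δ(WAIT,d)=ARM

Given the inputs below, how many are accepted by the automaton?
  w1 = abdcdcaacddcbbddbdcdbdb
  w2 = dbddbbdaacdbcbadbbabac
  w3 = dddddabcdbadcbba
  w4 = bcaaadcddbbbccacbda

w1: INIT → READ → ARM → ARM → SPIN → ARM → SPIN → INIT → READ → READ → SPIN → ARM → SPIN → HALT → ARM → ARM → ARM → HALT → READ → READ → SPIN → HALT → READ → ARM  → end ARM, accepted
w2: INIT → ARM → HALT → READ → SPIN → HALT → ARM → ARM → READ → INIT → WAIT → ARM → HALT → HALT → ARM → READ → SPIN → HALT → ARM → READ → ARM → READ → READ  → end READ, rejected
w3: INIT → ARM → ARM → ARM → ARM → ARM → READ → ARM → SPIN → ARM → HALT → INIT → ARM → SPIN → HALT → ARM → READ  → end READ, rejected
w4: INIT → READ → READ → INIT → READ → INIT → ARM → SPIN → ARM → ARM → HALT → ARM → HALT → HALT → HALT → INIT → WAIT → READ → SPIN → INIT  → end INIT, accepted

2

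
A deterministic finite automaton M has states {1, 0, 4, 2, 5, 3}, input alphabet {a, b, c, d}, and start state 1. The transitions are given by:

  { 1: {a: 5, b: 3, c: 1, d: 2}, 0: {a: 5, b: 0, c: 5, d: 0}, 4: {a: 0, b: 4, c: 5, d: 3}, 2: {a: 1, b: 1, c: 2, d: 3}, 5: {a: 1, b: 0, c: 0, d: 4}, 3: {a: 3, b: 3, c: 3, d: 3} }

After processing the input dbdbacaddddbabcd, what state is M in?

start at 1
read 'd': 1 → 2
read 'b': 2 → 1
read 'd': 1 → 2
read 'b': 2 → 1
read 'a': 1 → 5
read 'c': 5 → 0
read 'a': 0 → 5
read 'd': 5 → 4
read 'd': 4 → 3
read 'd': 3 → 3
read 'd': 3 → 3
read 'b': 3 → 3
read 'a': 3 → 3
read 'b': 3 → 3
read 'c': 3 → 3
read 'd': 3 → 3

3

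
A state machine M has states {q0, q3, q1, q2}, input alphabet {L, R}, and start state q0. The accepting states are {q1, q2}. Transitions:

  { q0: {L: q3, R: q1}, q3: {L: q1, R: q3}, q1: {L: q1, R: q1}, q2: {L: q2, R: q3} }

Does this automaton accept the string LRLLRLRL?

Yes

start at q0
read 'L': q0 → q3
read 'R': q3 → q3
read 'L': q3 → q1
read 'L': q1 → q1
read 'R': q1 → q1
read 'L': q1 → q1
read 'R': q1 → q1
read 'L': q1 → q1
End state q1 is accepting.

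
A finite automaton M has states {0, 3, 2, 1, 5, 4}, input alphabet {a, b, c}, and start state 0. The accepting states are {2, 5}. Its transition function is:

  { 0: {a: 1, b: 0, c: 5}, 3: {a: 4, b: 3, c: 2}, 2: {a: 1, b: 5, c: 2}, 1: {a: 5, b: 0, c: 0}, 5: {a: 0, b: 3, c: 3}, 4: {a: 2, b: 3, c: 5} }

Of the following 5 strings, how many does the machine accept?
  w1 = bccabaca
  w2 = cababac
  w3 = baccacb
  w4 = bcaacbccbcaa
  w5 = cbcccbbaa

w1:
  start at 0
  read 'b': 0 → 0
  read 'c': 0 → 5
  read 'c': 5 → 3
  read 'a': 3 → 4
  read 'b': 4 → 3
  read 'a': 3 → 4
  read 'c': 4 → 5
  read 'a': 5 → 0
  end 0, rejected
w2:
  start at 0
  read 'c': 0 → 5
  read 'a': 5 → 0
  read 'b': 0 → 0
  read 'a': 0 → 1
  read 'b': 1 → 0
  read 'a': 0 → 1
  read 'c': 1 → 0
  end 0, rejected
w3:
  start at 0
  read 'b': 0 → 0
  read 'a': 0 → 1
  read 'c': 1 → 0
  read 'c': 0 → 5
  read 'a': 5 → 0
  read 'c': 0 → 5
  read 'b': 5 → 3
  end 3, rejected
w4:
  start at 0
  read 'b': 0 → 0
  read 'c': 0 → 5
  read 'a': 5 → 0
  read 'a': 0 → 1
  read 'c': 1 → 0
  read 'b': 0 → 0
  read 'c': 0 → 5
  read 'c': 5 → 3
  read 'b': 3 → 3
  read 'c': 3 → 2
  read 'a': 2 → 1
  read 'a': 1 → 5
  end 5, accepted
w5:
  start at 0
  read 'c': 0 → 5
  read 'b': 5 → 3
  read 'c': 3 → 2
  read 'c': 2 → 2
  read 'c': 2 → 2
  read 'b': 2 → 5
  read 'b': 5 → 3
  read 'a': 3 → 4
  read 'a': 4 → 2
  end 2, accepted

2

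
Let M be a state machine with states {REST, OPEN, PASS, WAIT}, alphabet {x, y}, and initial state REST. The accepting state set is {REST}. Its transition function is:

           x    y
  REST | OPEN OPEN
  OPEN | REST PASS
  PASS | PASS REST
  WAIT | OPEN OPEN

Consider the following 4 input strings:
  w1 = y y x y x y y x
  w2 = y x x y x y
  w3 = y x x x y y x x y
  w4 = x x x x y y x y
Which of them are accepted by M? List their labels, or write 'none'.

w2, w3, w4

w1: REST → OPEN → PASS → PASS → REST → OPEN → PASS → REST → OPEN  → end OPEN, rejected
w2: REST → OPEN → REST → OPEN → PASS → PASS → REST  → end REST, accepted
w3: REST → OPEN → REST → OPEN → REST → OPEN → PASS → PASS → PASS → REST  → end REST, accepted
w4: REST → OPEN → REST → OPEN → REST → OPEN → PASS → PASS → REST  → end REST, accepted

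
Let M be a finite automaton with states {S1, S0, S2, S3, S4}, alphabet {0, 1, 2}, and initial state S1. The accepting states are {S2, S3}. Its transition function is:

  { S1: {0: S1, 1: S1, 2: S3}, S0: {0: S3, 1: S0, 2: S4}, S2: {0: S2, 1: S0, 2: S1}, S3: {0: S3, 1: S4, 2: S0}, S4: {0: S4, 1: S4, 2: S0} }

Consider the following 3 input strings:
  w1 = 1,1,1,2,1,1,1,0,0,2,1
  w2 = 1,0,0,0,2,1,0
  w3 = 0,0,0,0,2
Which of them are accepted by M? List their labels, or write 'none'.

w3

w1:
  start at S1
  read '1': S1 → S1
  read '1': S1 → S1
  read '1': S1 → S1
  read '2': S1 → S3
  read '1': S3 → S4
  read '1': S4 → S4
  read '1': S4 → S4
  read '0': S4 → S4
  read '0': S4 → S4
  read '2': S4 → S0
  read '1': S0 → S0
  end S0, rejected
w2:
  start at S1
  read '1': S1 → S1
  read '0': S1 → S1
  read '0': S1 → S1
  read '0': S1 → S1
  read '2': S1 → S3
  read '1': S3 → S4
  read '0': S4 → S4
  end S4, rejected
w3:
  start at S1
  read '0': S1 → S1
  read '0': S1 → S1
  read '0': S1 → S1
  read '0': S1 → S1
  read '2': S1 → S3
  end S3, accepted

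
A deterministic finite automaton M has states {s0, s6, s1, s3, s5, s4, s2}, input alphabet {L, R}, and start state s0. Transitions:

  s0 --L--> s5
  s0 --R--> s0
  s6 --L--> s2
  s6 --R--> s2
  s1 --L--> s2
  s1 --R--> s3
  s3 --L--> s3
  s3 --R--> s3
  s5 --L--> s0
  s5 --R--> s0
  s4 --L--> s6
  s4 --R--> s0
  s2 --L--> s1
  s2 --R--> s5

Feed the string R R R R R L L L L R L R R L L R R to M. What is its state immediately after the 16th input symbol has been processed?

Trace: s0 -R-> s0 -R-> s0 -R-> s0 -R-> s0 -R-> s0 -L-> s5 -L-> s0 -L-> s5 -L-> s0 -R-> s0 -L-> s5 -R-> s0 -R-> s0 -L-> s5 -L-> s0 -R-> s0
After 16 symbols: s0.

s0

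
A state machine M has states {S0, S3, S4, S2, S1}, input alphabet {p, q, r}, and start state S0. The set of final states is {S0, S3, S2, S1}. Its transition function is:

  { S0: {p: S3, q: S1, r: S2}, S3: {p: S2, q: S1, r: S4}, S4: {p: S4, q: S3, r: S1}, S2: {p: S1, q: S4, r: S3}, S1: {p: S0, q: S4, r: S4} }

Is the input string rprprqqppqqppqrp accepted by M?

Yes

S0 → S2 → S1 → S4 → S4 → S1 → S4 → S3 → S2 → S1 → S4 → S3 → S2 → S1 → S4 → S1 → S0
End state S0 is accepting.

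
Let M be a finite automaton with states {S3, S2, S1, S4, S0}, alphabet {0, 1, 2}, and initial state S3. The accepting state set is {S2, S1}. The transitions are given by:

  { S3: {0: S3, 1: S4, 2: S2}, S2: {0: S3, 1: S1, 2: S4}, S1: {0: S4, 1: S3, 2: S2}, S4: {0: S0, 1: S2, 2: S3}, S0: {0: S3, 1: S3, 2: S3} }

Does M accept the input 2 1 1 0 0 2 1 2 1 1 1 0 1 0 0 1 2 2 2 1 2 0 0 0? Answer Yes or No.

start at S3
read '2': S3 → S2
read '1': S2 → S1
read '1': S1 → S3
read '0': S3 → S3
read '0': S3 → S3
read '2': S3 → S2
read '1': S2 → S1
read '2': S1 → S2
read '1': S2 → S1
read '1': S1 → S3
read '1': S3 → S4
read '0': S4 → S0
read '1': S0 → S3
read '0': S3 → S3
read '0': S3 → S3
read '1': S3 → S4
read '2': S4 → S3
read '2': S3 → S2
read '2': S2 → S4
read '1': S4 → S2
read '2': S2 → S4
read '0': S4 → S0
read '0': S0 → S3
read '0': S3 → S3
End state S3 is not accepting.

No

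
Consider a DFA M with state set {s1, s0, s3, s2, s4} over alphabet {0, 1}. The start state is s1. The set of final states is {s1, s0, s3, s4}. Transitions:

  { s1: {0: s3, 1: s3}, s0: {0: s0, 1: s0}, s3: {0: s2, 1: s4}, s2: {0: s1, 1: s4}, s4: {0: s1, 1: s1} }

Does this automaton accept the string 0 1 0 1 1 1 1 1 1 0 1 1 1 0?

No

Trace: s1 -0-> s3 -1-> s4 -0-> s1 -1-> s3 -1-> s4 -1-> s1 -1-> s3 -1-> s4 -1-> s1 -0-> s3 -1-> s4 -1-> s1 -1-> s3 -0-> s2
End state s2 is not accepting.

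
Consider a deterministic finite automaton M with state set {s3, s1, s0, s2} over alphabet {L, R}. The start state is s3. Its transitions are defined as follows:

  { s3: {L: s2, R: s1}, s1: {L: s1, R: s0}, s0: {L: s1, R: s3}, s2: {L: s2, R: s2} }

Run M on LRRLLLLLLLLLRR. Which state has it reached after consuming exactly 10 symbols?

s2

s3 → s2 → s2 → s2 → s2 → s2 → s2 → s2 → s2 → s2 → s2
After 10 symbols: s2.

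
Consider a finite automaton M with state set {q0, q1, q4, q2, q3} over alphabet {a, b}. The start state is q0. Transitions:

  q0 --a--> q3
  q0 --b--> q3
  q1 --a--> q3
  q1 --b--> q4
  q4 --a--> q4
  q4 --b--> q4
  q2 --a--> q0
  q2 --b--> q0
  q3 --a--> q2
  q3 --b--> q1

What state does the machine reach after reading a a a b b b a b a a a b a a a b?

Trace: q0 -a-> q3 -a-> q2 -a-> q0 -b-> q3 -b-> q1 -b-> q4 -a-> q4 -b-> q4 -a-> q4 -a-> q4 -a-> q4 -b-> q4 -a-> q4 -a-> q4 -a-> q4 -b-> q4

q4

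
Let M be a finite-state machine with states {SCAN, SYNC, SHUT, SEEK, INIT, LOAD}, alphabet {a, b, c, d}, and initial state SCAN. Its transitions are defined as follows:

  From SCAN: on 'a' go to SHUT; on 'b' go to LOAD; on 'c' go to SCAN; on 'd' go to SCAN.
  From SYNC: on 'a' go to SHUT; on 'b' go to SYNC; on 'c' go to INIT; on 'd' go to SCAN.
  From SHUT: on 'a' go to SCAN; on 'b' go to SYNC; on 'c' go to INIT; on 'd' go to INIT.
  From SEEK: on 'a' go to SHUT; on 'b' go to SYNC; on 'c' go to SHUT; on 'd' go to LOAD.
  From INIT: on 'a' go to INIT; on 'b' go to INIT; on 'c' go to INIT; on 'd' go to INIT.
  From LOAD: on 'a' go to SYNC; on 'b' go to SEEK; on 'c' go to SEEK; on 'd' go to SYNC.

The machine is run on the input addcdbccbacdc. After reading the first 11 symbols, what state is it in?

SCAN → SHUT → INIT → INIT → INIT → INIT → INIT → INIT → INIT → INIT → INIT → INIT
After 11 symbols: INIT.

INIT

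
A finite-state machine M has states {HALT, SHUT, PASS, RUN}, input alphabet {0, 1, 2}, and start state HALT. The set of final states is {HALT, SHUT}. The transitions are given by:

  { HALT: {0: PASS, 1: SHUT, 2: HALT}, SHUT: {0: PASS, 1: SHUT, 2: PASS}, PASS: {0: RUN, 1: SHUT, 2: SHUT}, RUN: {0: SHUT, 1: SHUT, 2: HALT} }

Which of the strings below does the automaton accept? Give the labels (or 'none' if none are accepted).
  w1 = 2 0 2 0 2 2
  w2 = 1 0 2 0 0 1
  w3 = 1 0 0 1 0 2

w2, w3

w1: Trace: HALT -2-> HALT -0-> PASS -2-> SHUT -0-> PASS -2-> SHUT -2-> PASS  → end PASS, rejected
w2: Trace: HALT -1-> SHUT -0-> PASS -2-> SHUT -0-> PASS -0-> RUN -1-> SHUT  → end SHUT, accepted
w3: Trace: HALT -1-> SHUT -0-> PASS -0-> RUN -1-> SHUT -0-> PASS -2-> SHUT  → end SHUT, accepted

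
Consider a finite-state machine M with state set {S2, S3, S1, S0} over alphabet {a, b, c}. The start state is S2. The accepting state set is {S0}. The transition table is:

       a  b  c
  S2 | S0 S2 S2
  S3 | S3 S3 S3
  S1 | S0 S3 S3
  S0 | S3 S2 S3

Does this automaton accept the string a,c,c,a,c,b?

Trace: S2 -a-> S0 -c-> S3 -c-> S3 -a-> S3 -c-> S3 -b-> S3
End state S3 is not accepting.

No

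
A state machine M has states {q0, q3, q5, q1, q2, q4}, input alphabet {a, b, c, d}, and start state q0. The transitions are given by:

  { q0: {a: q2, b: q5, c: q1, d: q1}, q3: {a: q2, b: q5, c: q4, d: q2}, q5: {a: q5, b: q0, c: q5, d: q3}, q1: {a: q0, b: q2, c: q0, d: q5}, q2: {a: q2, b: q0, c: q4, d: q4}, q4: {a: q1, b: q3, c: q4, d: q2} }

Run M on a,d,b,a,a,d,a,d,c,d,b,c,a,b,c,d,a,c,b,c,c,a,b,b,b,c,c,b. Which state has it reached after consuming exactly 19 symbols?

q0

q0 → q2 → q4 → q3 → q2 → q2 → q4 → q1 → q5 → q5 → q3 → q5 → q5 → q5 → q0 → q1 → q5 → q5 → q5 → q0
After 19 symbols: q0.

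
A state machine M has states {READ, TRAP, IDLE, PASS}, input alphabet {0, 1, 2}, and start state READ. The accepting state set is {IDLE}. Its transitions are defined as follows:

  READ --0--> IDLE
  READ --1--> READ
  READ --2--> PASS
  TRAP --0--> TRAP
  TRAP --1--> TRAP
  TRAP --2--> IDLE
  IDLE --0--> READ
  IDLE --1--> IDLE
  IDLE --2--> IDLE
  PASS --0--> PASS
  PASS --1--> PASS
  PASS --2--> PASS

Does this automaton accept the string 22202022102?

No

READ → PASS → PASS → PASS → PASS → PASS → PASS → PASS → PASS → PASS → PASS → PASS
End state PASS is not accepting.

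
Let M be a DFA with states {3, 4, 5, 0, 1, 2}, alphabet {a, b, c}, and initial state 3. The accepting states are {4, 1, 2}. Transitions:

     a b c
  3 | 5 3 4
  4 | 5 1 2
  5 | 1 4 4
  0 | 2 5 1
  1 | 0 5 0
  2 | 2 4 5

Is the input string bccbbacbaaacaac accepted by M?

Yes

start at 3
read 'b': 3 → 3
read 'c': 3 → 4
read 'c': 4 → 2
read 'b': 2 → 4
read 'b': 4 → 1
read 'a': 1 → 0
read 'c': 0 → 1
read 'b': 1 → 5
read 'a': 5 → 1
read 'a': 1 → 0
read 'a': 0 → 2
read 'c': 2 → 5
read 'a': 5 → 1
read 'a': 1 → 0
read 'c': 0 → 1
End state 1 is accepting.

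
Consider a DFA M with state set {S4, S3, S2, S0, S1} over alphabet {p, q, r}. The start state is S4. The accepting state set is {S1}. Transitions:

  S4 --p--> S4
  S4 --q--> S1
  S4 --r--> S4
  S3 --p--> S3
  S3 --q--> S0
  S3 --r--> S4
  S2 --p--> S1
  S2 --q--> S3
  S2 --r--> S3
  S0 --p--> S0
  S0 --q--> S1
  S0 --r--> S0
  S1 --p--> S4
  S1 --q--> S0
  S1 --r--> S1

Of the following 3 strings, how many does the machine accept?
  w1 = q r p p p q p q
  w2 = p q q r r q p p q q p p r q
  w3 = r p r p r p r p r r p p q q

w1: S4 → S1 → S1 → S4 → S4 → S4 → S1 → S4 → S1  → end S1, accepted
w2: S4 → S4 → S1 → S0 → S0 → S0 → S1 → S4 → S4 → S1 → S0 → S0 → S0 → S0 → S1  → end S1, accepted
w3: S4 → S4 → S4 → S4 → S4 → S4 → S4 → S4 → S4 → S4 → S4 → S4 → S4 → S1 → S0  → end S0, rejected

2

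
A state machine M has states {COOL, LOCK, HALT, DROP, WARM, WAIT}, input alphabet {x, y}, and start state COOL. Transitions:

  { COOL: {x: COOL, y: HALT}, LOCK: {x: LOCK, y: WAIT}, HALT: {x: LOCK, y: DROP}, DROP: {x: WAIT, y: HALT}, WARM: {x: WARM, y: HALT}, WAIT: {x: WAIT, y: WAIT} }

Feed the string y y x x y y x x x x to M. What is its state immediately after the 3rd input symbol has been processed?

WAIT

Trace: COOL -y-> HALT -y-> DROP -x-> WAIT
After 3 symbols: WAIT.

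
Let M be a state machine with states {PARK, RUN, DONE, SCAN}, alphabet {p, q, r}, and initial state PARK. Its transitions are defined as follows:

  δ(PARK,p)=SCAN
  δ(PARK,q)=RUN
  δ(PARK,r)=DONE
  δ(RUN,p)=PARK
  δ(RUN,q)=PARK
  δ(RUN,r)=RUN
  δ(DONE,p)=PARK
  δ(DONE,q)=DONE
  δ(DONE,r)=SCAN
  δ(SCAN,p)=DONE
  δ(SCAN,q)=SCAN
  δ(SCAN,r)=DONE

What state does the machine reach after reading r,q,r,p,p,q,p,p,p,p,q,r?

RUN

Trace: PARK -r-> DONE -q-> DONE -r-> SCAN -p-> DONE -p-> PARK -q-> RUN -p-> PARK -p-> SCAN -p-> DONE -p-> PARK -q-> RUN -r-> RUN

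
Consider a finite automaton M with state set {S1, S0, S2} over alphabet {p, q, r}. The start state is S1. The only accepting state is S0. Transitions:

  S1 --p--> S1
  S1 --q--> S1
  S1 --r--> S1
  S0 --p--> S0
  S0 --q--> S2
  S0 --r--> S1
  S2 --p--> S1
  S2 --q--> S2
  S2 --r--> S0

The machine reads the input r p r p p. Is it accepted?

No

Trace: S1 -r-> S1 -p-> S1 -r-> S1 -p-> S1 -p-> S1
End state S1 is not accepting.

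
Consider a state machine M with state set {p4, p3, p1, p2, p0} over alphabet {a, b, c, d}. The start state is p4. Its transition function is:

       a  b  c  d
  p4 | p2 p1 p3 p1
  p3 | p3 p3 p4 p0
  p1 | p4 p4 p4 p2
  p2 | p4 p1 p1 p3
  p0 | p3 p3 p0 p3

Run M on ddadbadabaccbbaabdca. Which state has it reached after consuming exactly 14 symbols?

Trace: p4 -d-> p1 -d-> p2 -a-> p4 -d-> p1 -b-> p4 -a-> p2 -d-> p3 -a-> p3 -b-> p3 -a-> p3 -c-> p4 -c-> p3 -b-> p3 -b-> p3
After 14 symbols: p3.

p3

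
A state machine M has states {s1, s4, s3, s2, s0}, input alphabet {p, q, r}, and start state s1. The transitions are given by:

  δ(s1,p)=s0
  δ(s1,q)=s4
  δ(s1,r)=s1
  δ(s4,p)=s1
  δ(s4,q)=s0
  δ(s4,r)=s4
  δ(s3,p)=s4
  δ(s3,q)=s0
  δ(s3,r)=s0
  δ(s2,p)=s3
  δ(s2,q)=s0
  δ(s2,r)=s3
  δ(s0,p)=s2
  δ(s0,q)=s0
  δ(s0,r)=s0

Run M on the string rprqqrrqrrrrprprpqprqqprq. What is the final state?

s0

start at s1
read 'r': s1 → s1
read 'p': s1 → s0
read 'r': s0 → s0
read 'q': s0 → s0
read 'q': s0 → s0
read 'r': s0 → s0
read 'r': s0 → s0
read 'q': s0 → s0
read 'r': s0 → s0
read 'r': s0 → s0
read 'r': s0 → s0
read 'r': s0 → s0
read 'p': s0 → s2
read 'r': s2 → s3
read 'p': s3 → s4
read 'r': s4 → s4
read 'p': s4 → s1
read 'q': s1 → s4
read 'p': s4 → s1
read 'r': s1 → s1
read 'q': s1 → s4
read 'q': s4 → s0
read 'p': s0 → s2
read 'r': s2 → s3
read 'q': s3 → s0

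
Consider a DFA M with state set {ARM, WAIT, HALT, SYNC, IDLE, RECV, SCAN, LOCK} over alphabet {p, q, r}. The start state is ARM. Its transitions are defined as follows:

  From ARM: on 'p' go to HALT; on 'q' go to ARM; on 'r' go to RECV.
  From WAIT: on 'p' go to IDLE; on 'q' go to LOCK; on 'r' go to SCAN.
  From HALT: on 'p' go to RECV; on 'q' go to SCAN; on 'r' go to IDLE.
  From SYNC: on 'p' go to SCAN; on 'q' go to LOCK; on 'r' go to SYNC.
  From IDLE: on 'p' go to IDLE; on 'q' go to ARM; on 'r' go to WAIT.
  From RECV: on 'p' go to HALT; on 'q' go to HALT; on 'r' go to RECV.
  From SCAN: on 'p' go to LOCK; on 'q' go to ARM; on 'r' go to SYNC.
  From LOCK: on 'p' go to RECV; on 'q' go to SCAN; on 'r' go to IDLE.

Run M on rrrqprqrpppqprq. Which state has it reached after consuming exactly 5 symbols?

RECV

ARM → RECV → RECV → RECV → HALT → RECV
After 5 symbols: RECV.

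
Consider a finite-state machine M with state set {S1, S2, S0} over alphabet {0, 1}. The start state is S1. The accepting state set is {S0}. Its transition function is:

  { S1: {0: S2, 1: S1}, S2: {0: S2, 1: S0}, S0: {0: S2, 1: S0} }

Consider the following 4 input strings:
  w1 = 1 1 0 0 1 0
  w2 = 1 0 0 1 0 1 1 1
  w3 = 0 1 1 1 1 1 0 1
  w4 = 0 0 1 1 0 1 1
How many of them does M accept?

3

w1: Trace: S1 -1-> S1 -1-> S1 -0-> S2 -0-> S2 -1-> S0 -0-> S2  → end S2, rejected
w2: Trace: S1 -1-> S1 -0-> S2 -0-> S2 -1-> S0 -0-> S2 -1-> S0 -1-> S0 -1-> S0  → end S0, accepted
w3: Trace: S1 -0-> S2 -1-> S0 -1-> S0 -1-> S0 -1-> S0 -1-> S0 -0-> S2 -1-> S0  → end S0, accepted
w4: Trace: S1 -0-> S2 -0-> S2 -1-> S0 -1-> S0 -0-> S2 -1-> S0 -1-> S0  → end S0, accepted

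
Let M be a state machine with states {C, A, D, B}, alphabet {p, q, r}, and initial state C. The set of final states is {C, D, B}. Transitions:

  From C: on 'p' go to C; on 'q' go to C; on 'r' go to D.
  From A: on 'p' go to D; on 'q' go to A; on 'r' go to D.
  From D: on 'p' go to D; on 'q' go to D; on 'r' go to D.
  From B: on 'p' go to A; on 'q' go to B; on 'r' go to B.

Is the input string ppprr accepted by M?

Yes

C → C → C → C → D → D
End state D is accepting.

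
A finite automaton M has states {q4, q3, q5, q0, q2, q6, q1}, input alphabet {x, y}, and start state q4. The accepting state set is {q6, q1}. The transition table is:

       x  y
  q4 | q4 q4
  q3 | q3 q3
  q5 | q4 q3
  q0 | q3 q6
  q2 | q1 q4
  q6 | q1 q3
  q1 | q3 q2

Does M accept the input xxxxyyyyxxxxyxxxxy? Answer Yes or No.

start at q4
read 'x': q4 → q4
read 'x': q4 → q4
read 'x': q4 → q4
read 'x': q4 → q4
read 'y': q4 → q4
read 'y': q4 → q4
read 'y': q4 → q4
read 'y': q4 → q4
read 'x': q4 → q4
read 'x': q4 → q4
read 'x': q4 → q4
read 'x': q4 → q4
read 'y': q4 → q4
read 'x': q4 → q4
read 'x': q4 → q4
read 'x': q4 → q4
read 'x': q4 → q4
read 'y': q4 → q4
End state q4 is not accepting.

No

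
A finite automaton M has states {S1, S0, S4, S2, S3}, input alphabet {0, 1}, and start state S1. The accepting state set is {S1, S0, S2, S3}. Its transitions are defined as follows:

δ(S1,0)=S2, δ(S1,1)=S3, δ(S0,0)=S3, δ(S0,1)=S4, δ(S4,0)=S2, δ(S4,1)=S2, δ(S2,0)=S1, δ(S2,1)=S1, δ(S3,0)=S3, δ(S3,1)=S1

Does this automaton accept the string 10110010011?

start at S1
read '1': S1 → S3
read '0': S3 → S3
read '1': S3 → S1
read '1': S1 → S3
read '0': S3 → S3
read '0': S3 → S3
read '1': S3 → S1
read '0': S1 → S2
read '0': S2 → S1
read '1': S1 → S3
read '1': S3 → S1
End state S1 is accepting.

Yes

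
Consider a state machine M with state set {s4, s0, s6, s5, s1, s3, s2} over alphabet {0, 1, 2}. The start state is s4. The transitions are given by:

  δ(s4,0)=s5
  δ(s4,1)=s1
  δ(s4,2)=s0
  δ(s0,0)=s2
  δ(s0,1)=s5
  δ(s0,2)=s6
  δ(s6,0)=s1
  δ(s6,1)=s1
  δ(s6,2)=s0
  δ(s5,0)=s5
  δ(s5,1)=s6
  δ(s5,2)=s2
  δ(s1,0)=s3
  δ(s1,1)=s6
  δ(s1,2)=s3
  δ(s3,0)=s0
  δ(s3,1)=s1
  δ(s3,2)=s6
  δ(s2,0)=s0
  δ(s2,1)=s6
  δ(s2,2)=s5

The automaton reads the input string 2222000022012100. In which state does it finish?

Trace: s4 -2-> s0 -2-> s6 -2-> s0 -2-> s6 -0-> s1 -0-> s3 -0-> s0 -0-> s2 -2-> s5 -2-> s2 -0-> s0 -1-> s5 -2-> s2 -1-> s6 -0-> s1 -0-> s3

s3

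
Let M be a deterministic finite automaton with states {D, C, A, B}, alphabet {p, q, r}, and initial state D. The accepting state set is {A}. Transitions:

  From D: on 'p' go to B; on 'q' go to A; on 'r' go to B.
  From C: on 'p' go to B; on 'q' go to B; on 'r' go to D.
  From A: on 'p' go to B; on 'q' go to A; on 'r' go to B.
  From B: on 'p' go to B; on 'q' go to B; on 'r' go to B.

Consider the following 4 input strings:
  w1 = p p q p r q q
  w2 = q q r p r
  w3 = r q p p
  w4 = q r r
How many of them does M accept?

w1: D → B → B → B → B → B → B → B  → end B, rejected
w2: D → A → A → B → B → B  → end B, rejected
w3: D → B → B → B → B  → end B, rejected
w4: D → A → B → B  → end B, rejected

0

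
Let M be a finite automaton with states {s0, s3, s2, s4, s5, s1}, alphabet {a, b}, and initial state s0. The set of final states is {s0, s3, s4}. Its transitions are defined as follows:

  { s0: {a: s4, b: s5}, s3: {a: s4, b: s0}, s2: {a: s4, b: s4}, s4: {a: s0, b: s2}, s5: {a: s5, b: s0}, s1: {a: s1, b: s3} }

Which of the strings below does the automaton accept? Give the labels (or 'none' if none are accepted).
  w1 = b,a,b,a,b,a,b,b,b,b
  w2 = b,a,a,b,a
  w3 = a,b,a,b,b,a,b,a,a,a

w1, w2

w1:
  start at s0
  read 'b': s0 → s5
  read 'a': s5 → s5
  read 'b': s5 → s0
  read 'a': s0 → s4
  read 'b': s4 → s2
  read 'a': s2 → s4
  read 'b': s4 → s2
  read 'b': s2 → s4
  read 'b': s4 → s2
  read 'b': s2 → s4
  end s4, accepted
w2:
  start at s0
  read 'b': s0 → s5
  read 'a': s5 → s5
  read 'a': s5 → s5
  read 'b': s5 → s0
  read 'a': s0 → s4
  end s4, accepted
w3:
  start at s0
  read 'a': s0 → s4
  read 'b': s4 → s2
  read 'a': s2 → s4
  read 'b': s4 → s2
  read 'b': s2 → s4
  read 'a': s4 → s0
  read 'b': s0 → s5
  read 'a': s5 → s5
  read 'a': s5 → s5
  read 'a': s5 → s5
  end s5, rejected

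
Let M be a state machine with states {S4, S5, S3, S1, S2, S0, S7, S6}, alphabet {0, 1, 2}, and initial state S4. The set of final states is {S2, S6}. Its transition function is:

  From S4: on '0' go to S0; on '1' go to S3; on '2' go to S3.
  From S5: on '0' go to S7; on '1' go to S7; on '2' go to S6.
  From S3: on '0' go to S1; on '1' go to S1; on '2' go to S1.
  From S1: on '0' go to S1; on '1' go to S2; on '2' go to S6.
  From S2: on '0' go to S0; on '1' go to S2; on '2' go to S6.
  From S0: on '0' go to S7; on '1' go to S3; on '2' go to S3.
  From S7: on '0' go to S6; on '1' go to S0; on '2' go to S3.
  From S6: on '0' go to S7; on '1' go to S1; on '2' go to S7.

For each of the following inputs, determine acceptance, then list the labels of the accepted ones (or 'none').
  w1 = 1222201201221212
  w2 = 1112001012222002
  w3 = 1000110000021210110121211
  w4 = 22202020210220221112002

w1: Trace: S4 -1-> S3 -2-> S1 -2-> S6 -2-> S7 -2-> S3 -0-> S1 -1-> S2 -2-> S6 -0-> S7 -1-> S0 -2-> S3 -2-> S1 -1-> S2 -2-> S6 -1-> S1 -2-> S6  → end S6, accepted
w2: Trace: S4 -1-> S3 -1-> S1 -1-> S2 -2-> S6 -0-> S7 -0-> S6 -1-> S1 -0-> S1 -1-> S2 -2-> S6 -2-> S7 -2-> S3 -2-> S1 -0-> S1 -0-> S1 -2-> S6  → end S6, accepted
w3: Trace: S4 -1-> S3 -0-> S1 -0-> S1 -0-> S1 -1-> S2 -1-> S2 -0-> S0 -0-> S7 -0-> S6 -0-> S7 -0-> S6 -2-> S7 -1-> S0 -2-> S3 -1-> S1 -0-> S1 -1-> S2 -1-> S2 -0-> S0 -1-> S3 -2-> S1 -1-> S2 -2-> S6 -1-> S1 -1-> S2  → end S2, accepted
w4: Trace: S4 -2-> S3 -2-> S1 -2-> S6 -0-> S7 -2-> S3 -0-> S1 -2-> S6 -0-> S7 -2-> S3 -1-> S1 -0-> S1 -2-> S6 -2-> S7 -0-> S6 -2-> S7 -2-> S3 -1-> S1 -1-> S2 -1-> S2 -2-> S6 -0-> S7 -0-> S6 -2-> S7  → end S7, rejected

w1, w2, w3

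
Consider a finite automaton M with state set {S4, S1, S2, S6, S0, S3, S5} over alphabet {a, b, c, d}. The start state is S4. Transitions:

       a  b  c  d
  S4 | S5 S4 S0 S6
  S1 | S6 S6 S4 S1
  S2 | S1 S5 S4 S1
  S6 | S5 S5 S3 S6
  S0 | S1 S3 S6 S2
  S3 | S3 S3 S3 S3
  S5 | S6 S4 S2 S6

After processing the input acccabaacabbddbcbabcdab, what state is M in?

S3

Trace: S4 -a-> S5 -c-> S2 -c-> S4 -c-> S0 -a-> S1 -b-> S6 -a-> S5 -a-> S6 -c-> S3 -a-> S3 -b-> S3 -b-> S3 -d-> S3 -d-> S3 -b-> S3 -c-> S3 -b-> S3 -a-> S3 -b-> S3 -c-> S3 -d-> S3 -a-> S3 -b-> S3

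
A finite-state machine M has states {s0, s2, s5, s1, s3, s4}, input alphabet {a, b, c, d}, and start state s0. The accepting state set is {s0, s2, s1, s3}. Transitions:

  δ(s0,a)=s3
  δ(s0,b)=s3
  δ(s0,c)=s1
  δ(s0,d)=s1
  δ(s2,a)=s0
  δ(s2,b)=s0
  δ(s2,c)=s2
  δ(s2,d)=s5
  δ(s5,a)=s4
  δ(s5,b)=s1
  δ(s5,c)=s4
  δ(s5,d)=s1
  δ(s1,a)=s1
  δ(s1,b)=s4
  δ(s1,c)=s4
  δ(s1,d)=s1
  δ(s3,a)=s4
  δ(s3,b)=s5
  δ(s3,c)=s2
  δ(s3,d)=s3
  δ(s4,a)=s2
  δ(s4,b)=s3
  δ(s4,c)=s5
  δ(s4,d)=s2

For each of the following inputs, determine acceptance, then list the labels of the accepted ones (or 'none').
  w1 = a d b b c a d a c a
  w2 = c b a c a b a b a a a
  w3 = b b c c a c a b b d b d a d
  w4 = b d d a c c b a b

w2, w3, w4

w1:
  start at s0
  read 'a': s0 → s3
  read 'd': s3 → s3
  read 'b': s3 → s5
  read 'b': s5 → s1
  read 'c': s1 → s4
  read 'a': s4 → s2
  read 'd': s2 → s5
  read 'a': s5 → s4
  read 'c': s4 → s5
  read 'a': s5 → s4
  end s4, rejected
w2:
  start at s0
  read 'c': s0 → s1
  read 'b': s1 → s4
  read 'a': s4 → s2
  read 'c': s2 → s2
  read 'a': s2 → s0
  read 'b': s0 → s3
  read 'a': s3 → s4
  read 'b': s4 → s3
  read 'a': s3 → s4
  read 'a': s4 → s2
  read 'a': s2 → s0
  end s0, accepted
w3:
  start at s0
  read 'b': s0 → s3
  read 'b': s3 → s5
  read 'c': s5 → s4
  read 'c': s4 → s5
  read 'a': s5 → s4
  read 'c': s4 → s5
  read 'a': s5 → s4
  read 'b': s4 → s3
  read 'b': s3 → s5
  read 'd': s5 → s1
  read 'b': s1 → s4
  read 'd': s4 → s2
  read 'a': s2 → s0
  read 'd': s0 → s1
  end s1, accepted
w4:
  start at s0
  read 'b': s0 → s3
  read 'd': s3 → s3
  read 'd': s3 → s3
  read 'a': s3 → s4
  read 'c': s4 → s5
  read 'c': s5 → s4
  read 'b': s4 → s3
  read 'a': s3 → s4
  read 'b': s4 → s3
  end s3, accepted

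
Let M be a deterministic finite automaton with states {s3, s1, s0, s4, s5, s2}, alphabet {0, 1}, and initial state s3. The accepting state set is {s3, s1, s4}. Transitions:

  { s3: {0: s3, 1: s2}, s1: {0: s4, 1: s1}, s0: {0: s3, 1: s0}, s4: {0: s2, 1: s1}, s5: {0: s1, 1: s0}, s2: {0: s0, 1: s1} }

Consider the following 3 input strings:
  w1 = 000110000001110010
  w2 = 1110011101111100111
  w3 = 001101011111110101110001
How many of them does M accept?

2

w1: s3 → s3 → s3 → s3 → s2 → s1 → s4 → s2 → s0 → s3 → s3 → s3 → s2 → s1 → s1 → s4 → s2 → s1 → s4  → end s4, accepted
w2: s3 → s2 → s1 → s1 → s4 → s2 → s1 → s1 → s1 → s4 → s1 → s1 → s1 → s1 → s1 → s4 → s2 → s1 → s1 → s1  → end s1, accepted
w3: s3 → s3 → s3 → s2 → s1 → s4 → s1 → s4 → s1 → s1 → s1 → s1 → s1 → s1 → s1 → s4 → s1 → s4 → s1 → s1 → s1 → s4 → s2 → s0 → s0  → end s0, rejected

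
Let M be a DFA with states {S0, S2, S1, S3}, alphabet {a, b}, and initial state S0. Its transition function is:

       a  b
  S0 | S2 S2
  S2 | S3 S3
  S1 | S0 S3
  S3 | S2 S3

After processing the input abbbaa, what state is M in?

S3

Trace: S0 -a-> S2 -b-> S3 -b-> S3 -b-> S3 -a-> S2 -a-> S3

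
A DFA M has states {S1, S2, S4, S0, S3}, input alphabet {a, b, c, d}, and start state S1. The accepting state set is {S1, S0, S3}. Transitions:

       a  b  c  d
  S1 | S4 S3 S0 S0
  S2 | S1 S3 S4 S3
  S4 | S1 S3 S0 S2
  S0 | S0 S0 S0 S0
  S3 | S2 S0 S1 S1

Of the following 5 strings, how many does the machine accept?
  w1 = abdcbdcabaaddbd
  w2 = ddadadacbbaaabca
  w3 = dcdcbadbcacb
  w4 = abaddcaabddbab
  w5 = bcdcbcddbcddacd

5

w1: Trace: S1 -a-> S4 -b-> S3 -d-> S1 -c-> S0 -b-> S0 -d-> S0 -c-> S0 -a-> S0 -b-> S0 -a-> S0 -a-> S0 -d-> S0 -d-> S0 -b-> S0 -d-> S0  → end S0, accepted
w2: Trace: S1 -d-> S0 -d-> S0 -a-> S0 -d-> S0 -a-> S0 -d-> S0 -a-> S0 -c-> S0 -b-> S0 -b-> S0 -a-> S0 -a-> S0 -a-> S0 -b-> S0 -c-> S0 -a-> S0  → end S0, accepted
w3: Trace: S1 -d-> S0 -c-> S0 -d-> S0 -c-> S0 -b-> S0 -a-> S0 -d-> S0 -b-> S0 -c-> S0 -a-> S0 -c-> S0 -b-> S0  → end S0, accepted
w4: Trace: S1 -a-> S4 -b-> S3 -a-> S2 -d-> S3 -d-> S1 -c-> S0 -a-> S0 -a-> S0 -b-> S0 -d-> S0 -d-> S0 -b-> S0 -a-> S0 -b-> S0  → end S0, accepted
w5: Trace: S1 -b-> S3 -c-> S1 -d-> S0 -c-> S0 -b-> S0 -c-> S0 -d-> S0 -d-> S0 -b-> S0 -c-> S0 -d-> S0 -d-> S0 -a-> S0 -c-> S0 -d-> S0  → end S0, accepted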